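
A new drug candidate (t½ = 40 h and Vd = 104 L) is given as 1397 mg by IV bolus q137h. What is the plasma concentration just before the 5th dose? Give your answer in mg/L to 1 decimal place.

1.4 mg/L

f = (1/2)^(τ/t½) = (1/2)^(137/40) ≈ 0.0931.
C₀ = D/Vd = 1397/104 ≈ 13.433 mg/L.
Before the 5th dose, 4 doses have been given. Superposition: Cmin = C₀·(f + f² + … + f^4).
≈ 13.433 × (0.0931 + 0.0087 + 0.0008 + 0.0001) ≈ 13.433 × 0.1027 ≈ 1.380 mg/L.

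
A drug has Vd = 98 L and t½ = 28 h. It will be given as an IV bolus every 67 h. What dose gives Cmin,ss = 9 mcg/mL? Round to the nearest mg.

τ/t½ = 67/28 ≈ 2.3929, so f = (1/2)^(67/28) ≈ 0.190405.
Cmin,ss = (D/Vd)·f/(1−f), so D = Cmin,ss·Vd·(1−f)/f.
D = 9 × 98 × (1−f)/f ≈ 9 × 98 × 4.25196 ≈ 3750.23 mg.

3750 mg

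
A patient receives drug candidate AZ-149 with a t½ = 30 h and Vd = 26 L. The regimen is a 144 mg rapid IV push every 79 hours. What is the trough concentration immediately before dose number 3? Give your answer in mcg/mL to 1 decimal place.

1.0 mcg/mL

f = (1/2)^(τ/t½) = (1/2)^(79/30) ≈ 0.1612.
C₀ = D/Vd = 144/26 ≈ 5.538 mcg/mL.
Before the 3rd dose, 2 doses have been given. Superposition: Cmin = C₀·(f + f²).
≈ 5.538 × (0.1612 + 0.0260) ≈ 5.538 × 0.1872 ≈ 1.037 mcg/mL.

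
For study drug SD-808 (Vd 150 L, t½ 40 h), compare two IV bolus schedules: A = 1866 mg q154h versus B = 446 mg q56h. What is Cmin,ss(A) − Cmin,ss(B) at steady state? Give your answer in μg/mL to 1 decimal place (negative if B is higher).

Regimen A: f = (1/2)^(154/40) ≈ 0.0693; Cmin,ss = (1866/150)·f/(1−f) ≈ 0.926 μg/mL.
Regimen B: f = (1/2)^(56/40) ≈ 0.3789; Cmin,ss = (446/150)·f/(1−f) ≈ 1.814 μg/mL.
Difference ≈ 0.926 − 1.814 ≈ -0.888 μg/mL.

-0.9 μg/mL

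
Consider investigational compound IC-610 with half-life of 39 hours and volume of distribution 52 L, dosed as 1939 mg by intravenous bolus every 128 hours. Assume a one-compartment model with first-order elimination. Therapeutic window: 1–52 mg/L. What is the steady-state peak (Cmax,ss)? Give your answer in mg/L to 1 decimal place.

41.6 mg/L

k = ln2/t½ = ln2/39 ≈ 0.017773 h⁻¹; fraction remaining f = e^(−kτ) = e^(−0.017773×128) ≈ 0.1028.
Accumulation ratio R = 1/(1 − f) ≈ 1/0.8972 ≈ 1.1146.
Single-dose peak C₀ = D/Vd = 1939/52 ≈ 37.288 mg/L.
Steady-state peak Cmax,ss = C₀·R ≈ 37.288 × 1.1146 ≈ 41.561 mg/L.
Peak 41.6 mg/L vs MTC 52 mg/L: below toxic threshold.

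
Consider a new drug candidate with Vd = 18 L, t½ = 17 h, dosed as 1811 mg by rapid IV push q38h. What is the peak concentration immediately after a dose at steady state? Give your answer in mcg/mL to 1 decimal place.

127.7 mcg/mL

k = ln2/t½ = ln2/17 ≈ 0.040773 h⁻¹; fraction remaining f = e^(−kτ) = e^(−0.040773×38) ≈ 0.2124.
Accumulation ratio R = 1/(1 − f) ≈ 1/0.7876 ≈ 1.2697.
Single-dose peak C₀ = D/Vd = 1811/18 ≈ 100.611 mcg/mL.
Steady-state peak Cmax,ss = C₀·R ≈ 100.611 × 1.2697 ≈ 127.746 mcg/mL.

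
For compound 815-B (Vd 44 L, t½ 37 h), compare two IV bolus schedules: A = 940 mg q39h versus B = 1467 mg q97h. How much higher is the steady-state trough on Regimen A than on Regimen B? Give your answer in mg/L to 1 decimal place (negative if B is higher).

Regimen A: f = (1/2)^(39/37) ≈ 0.4816; Cmin,ss = (940/44)·f/(1−f) ≈ 19.847 mg/L.
Regimen B: f = (1/2)^(97/37) ≈ 0.1625; Cmin,ss = (1467/44)·f/(1−f) ≈ 6.469 mg/L.
Difference ≈ 19.847 − 6.469 ≈ 13.378 mg/L.

13.4 mg/L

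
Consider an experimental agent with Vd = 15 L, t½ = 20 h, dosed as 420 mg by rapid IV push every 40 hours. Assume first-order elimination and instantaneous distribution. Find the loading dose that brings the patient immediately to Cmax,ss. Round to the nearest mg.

f = (1/2)^(40/20) ≈ 0.250000; accumulation ratio R = 1/(1−f) ≈ 1.33333.
Loading dose to hit Cmax,ss on first dose: D_load = D_maint·R ≈ 420 × 1.33333 ≈ 560.00 mg.

560 mg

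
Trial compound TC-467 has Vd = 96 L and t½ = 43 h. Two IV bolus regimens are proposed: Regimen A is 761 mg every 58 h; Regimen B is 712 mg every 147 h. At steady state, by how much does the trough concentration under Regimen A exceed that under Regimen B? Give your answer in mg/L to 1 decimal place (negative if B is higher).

4.4 mg/L

Regimen A: f = (1/2)^(58/43) ≈ 0.3926; Cmin,ss = (761/96)·f/(1−f) ≈ 5.124 mg/L.
Regimen B: f = (1/2)^(147/43) ≈ 0.0935; Cmin,ss = (712/96)·f/(1−f) ≈ 0.765 mg/L.
Difference ≈ 5.124 − 0.765 ≈ 4.359 mg/L.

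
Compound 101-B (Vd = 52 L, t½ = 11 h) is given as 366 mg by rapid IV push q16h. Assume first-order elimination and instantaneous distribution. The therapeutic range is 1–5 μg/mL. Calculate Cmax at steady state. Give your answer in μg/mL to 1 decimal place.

k = ln2/t½ = ln2/11 ≈ 0.063013 h⁻¹; fraction remaining f = e^(−kτ) = e^(−0.063013×16) ≈ 0.3649.
Accumulation ratio R = 1/(1 − f) ≈ 1/0.6351 ≈ 1.5746.
Single-dose peak C₀ = D/Vd = 366/52 ≈ 7.038 μg/mL.
Steady-state peak Cmax,ss = C₀·R ≈ 7.038 × 1.5746 ≈ 11.082 μg/mL.
Peak 11.1 μg/mL vs MTC 5 μg/mL: exceeds toxic threshold.

11.1 μg/mL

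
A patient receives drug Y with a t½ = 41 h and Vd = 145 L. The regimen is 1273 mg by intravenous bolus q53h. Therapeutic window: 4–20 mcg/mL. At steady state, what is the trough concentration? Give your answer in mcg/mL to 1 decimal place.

6.1 mcg/mL

k = ln2/t½ = ln2/41 ≈ 0.016906 h⁻¹; fraction remaining f = e^(−kτ) = e^(−0.016906×53) ≈ 0.4082.
Single-dose peak C₀ = D/Vd = 1273/145 ≈ 8.779 mcg/mL.
Steady-state trough Cmin,ss = C₀·f/(1−f) ≈ 8.779 × 0.4082/0.5918 ≈ 6.055 mcg/mL.
Trough 6.1 mcg/mL vs MEC 4 mcg/mL: adequate.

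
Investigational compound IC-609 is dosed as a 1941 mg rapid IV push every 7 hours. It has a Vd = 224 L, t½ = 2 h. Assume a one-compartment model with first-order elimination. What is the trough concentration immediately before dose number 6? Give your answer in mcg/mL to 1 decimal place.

f = (1/2)^(τ/t½) = (1/2)^(7/2) ≈ 0.0884.
C₀ = D/Vd = 1941/224 ≈ 8.665 mcg/mL.
Before the 6th dose, 5 doses have been given. Superposition: Cmin = C₀·(f + f² + … + f^5).
≈ 8.665 × (0.0884 + 0.0078 + 0.0007 + 0.0001 + 0.0000) ≈ 8.665 × 0.0970 ≈ 0.841 mcg/mL.

0.8 mcg/mL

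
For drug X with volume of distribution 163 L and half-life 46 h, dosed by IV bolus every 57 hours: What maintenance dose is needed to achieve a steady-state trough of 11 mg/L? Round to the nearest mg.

2439 mg

τ/t½ = 57/46 ≈ 1.2391, so f = (1/2)^(57/46) ≈ 0.423628.
Cmin,ss = (D/Vd)·f/(1−f), so D = Cmin,ss·Vd·(1−f)/f.
D = 11 × 163 × (1−f)/f ≈ 11 × 163 × 1.36056 ≈ 2439.48 mg.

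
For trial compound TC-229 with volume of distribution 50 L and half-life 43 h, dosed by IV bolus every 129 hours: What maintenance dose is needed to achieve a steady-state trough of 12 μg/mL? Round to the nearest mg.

4200 mg

τ/t½ = 129/43 ≈ 3, so f = (1/2)^(129/43) ≈ 0.125000.
Cmin,ss = (D/Vd)·f/(1−f), so D = Cmin,ss·Vd·(1−f)/f.
D = 12 × 50 × (1−f)/f ≈ 12 × 50 × 7.00000 ≈ 4200.00 mg.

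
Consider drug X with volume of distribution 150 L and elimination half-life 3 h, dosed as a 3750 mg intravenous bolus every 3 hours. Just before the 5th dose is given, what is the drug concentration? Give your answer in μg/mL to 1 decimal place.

23.4 μg/mL

f = (1/2)^(τ/t½) = (1/2)^(3/3) ≈ 0.5000.
C₀ = D/Vd = 3750/150 ≈ 25.000 μg/mL.
Before the 5th dose, 4 doses have been given. Superposition: Cmin = C₀·(f + f² + … + f^4).
≈ 25.000 × (0.5000 + 0.2500 + 0.1250 + 0.0625) ≈ 25.000 × 0.9375 ≈ 23.438 μg/mL.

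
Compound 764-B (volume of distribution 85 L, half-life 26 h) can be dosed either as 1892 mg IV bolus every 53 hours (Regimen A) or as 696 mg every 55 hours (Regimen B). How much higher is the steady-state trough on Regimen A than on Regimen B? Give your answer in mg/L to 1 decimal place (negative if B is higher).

Regimen A: f = (1/2)^(53/26) ≈ 0.2434; Cmin,ss = (1892/85)·f/(1−f) ≈ 7.161 mg/L.
Regimen B: f = (1/2)^(55/26) ≈ 0.2308; Cmin,ss = (696/85)·f/(1−f) ≈ 2.457 mg/L.
Difference ≈ 7.161 − 2.457 ≈ 4.704 mg/L.

4.7 mg/L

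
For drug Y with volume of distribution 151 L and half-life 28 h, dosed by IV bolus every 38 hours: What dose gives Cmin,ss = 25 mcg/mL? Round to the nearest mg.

5896 mg

τ/t½ = 38/28 ≈ 1.3571, so f = (1/2)^(38/28) ≈ 0.390355.
Cmin,ss = (D/Vd)·f/(1−f), so D = Cmin,ss·Vd·(1−f)/f.
D = 25 × 151 × (1−f)/f ≈ 25 × 151 × 1.56177 ≈ 5895.68 mg.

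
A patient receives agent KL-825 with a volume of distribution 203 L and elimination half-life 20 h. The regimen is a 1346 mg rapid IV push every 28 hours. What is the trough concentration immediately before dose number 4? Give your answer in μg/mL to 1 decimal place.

f = (1/2)^(τ/t½) = (1/2)^(28/20) ≈ 0.3789.
C₀ = D/Vd = 1346/203 ≈ 6.631 μg/mL.
Before the 4th dose, 3 doses have been given. Superposition: Cmin = C₀·(f + f² + … + f^3).
≈ 6.631 × (0.3789 + 0.1436 + 0.0544) ≈ 6.631 × 0.5769 ≈ 3.825 μg/mL.

3.8 μg/mL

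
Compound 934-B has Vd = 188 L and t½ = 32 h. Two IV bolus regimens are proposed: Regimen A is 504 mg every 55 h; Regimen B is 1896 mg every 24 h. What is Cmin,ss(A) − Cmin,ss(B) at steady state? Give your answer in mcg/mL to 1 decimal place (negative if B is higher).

Regimen A: f = (1/2)^(55/32) ≈ 0.3038; Cmin,ss = (504/188)·f/(1−f) ≈ 1.170 mcg/mL.
Regimen B: f = (1/2)^(24/32) ≈ 0.5946; Cmin,ss = (1896/188)·f/(1−f) ≈ 14.792 mcg/mL.
Difference ≈ 1.170 − 14.792 ≈ -13.622 mcg/mL.

-13.6 mcg/mL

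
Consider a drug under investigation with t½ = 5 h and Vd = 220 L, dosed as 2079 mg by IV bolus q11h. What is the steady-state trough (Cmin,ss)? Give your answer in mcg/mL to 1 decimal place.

2.6 mcg/mL

τ/t½ = 11/5 ≈ 2.2, so fraction remaining f = (1/2)^(11/5) ≈ 0.2176.
Each bolus raises the concentration by D/Vd = 2079/220 ≈ 9.450 mcg/mL.
Steady-state trough Cmin,ss = C₀·f/(1−f) ≈ 9.450 × 0.2176/0.7824 ≈ 2.628 mcg/mL.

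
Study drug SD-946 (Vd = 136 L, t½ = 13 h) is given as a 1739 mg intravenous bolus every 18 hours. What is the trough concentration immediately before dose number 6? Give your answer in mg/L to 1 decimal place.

7.9 mg/L

f = (1/2)^(τ/t½) = (1/2)^(18/13) ≈ 0.3830.
C₀ = D/Vd = 1739/136 ≈ 12.787 mg/L.
Before the 6th dose, 5 doses have been given. Superposition: Cmin = C₀·(f + f² + … + f^5).
≈ 12.787 × (0.3830 + 0.1467 + 0.0562 + 0.0215 + 0.0082) ≈ 12.787 × 0.6156 ≈ 7.872 mg/L.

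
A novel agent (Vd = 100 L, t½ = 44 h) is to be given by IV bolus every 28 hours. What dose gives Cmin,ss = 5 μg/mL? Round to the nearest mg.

277 mg

τ/t½ = 28/44 ≈ 0.63636, so f = (1/2)^(28/44) ≈ 0.643332.
Cmin,ss = (D/Vd)·f/(1−f), so D = Cmin,ss·Vd·(1−f)/f.
D = 5 × 100 × (1−f)/f ≈ 5 × 100 × 0.55441 ≈ 277.20 mg.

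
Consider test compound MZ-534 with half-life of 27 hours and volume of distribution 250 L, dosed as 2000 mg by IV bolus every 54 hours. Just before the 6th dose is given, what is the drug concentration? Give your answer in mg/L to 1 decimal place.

2.7 mg/L

f = (1/2)^(τ/t½) = (1/2)^(54/27) ≈ 0.2500.
C₀ = D/Vd = 2000/250 ≈ 8.000 mg/L.
Before the 6th dose, 5 doses have been given. Superposition: Cmin = C₀·(f + f² + … + f^5).
≈ 8.000 × (0.2500 + 0.0625 + 0.0156 + 0.0039 + 0.0010) ≈ 8.000 × 0.3330 ≈ 2.664 mg/L.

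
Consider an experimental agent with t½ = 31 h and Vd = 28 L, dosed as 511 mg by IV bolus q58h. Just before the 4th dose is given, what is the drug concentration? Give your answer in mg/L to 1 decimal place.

6.7 mg/L

f = (1/2)^(τ/t½) = (1/2)^(58/31) ≈ 0.2734.
C₀ = D/Vd = 511/28 ≈ 18.250 mg/L.
Before the 4th dose, 3 doses have been given. Superposition: Cmin = C₀·(f + f² + … + f^3).
≈ 18.250 × (0.2734 + 0.0747 + 0.0204) ≈ 18.250 × 0.3685 ≈ 6.725 mg/L.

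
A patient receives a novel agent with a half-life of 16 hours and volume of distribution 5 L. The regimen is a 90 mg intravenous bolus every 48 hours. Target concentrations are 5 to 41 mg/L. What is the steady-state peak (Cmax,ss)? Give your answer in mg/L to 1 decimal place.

20.6 mg/L

τ = 48 h = 3 half-lives, so f = (1/2)^3 = 0.125.
At steady state, R = 1/(1 − 0.125) = 8/7.
Single-dose peak C₀ = D/Vd = 90/5 = 18 mg/L.
Steady-state peak Cmax,ss = C₀·R = 18 × 8/7 ≈ 20.571 mg/L.
Peak 20.6 mg/L vs MTC 41 mg/L: below toxic threshold.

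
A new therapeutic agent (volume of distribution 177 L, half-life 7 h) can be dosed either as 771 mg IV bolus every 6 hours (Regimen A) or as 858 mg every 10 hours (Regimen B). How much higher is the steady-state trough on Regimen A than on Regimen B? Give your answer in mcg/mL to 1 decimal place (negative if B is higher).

Regimen A: f = (1/2)^(6/7) ≈ 0.5520; Cmin,ss = (771/177)·f/(1−f) ≈ 5.367 mcg/mL.
Regimen B: f = (1/2)^(10/7) ≈ 0.3715; Cmin,ss = (858/177)·f/(1−f) ≈ 2.865 mcg/mL.
Difference ≈ 5.367 − 2.865 ≈ 2.502 mcg/mL.

2.5 mcg/mL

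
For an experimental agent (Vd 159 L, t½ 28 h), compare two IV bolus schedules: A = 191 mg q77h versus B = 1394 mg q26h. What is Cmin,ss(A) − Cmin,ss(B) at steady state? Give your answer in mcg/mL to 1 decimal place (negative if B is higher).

-9.5 mcg/mL

Regimen A: f = (1/2)^(77/28) ≈ 0.1487; Cmin,ss = (191/159)·f/(1−f) ≈ 0.210 mcg/mL.
Regimen B: f = (1/2)^(26/28) ≈ 0.5254; Cmin,ss = (1394/159)·f/(1−f) ≈ 9.706 mcg/mL.
Difference ≈ 0.210 − 9.706 ≈ -9.496 mcg/mL.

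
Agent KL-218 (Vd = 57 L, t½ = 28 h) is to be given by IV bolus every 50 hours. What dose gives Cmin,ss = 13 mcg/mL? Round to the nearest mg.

τ/t½ = 50/28 ≈ 1.7857, so f = (1/2)^(50/28) ≈ 0.290032.
Cmin,ss = (D/Vd)·f/(1−f), so D = Cmin,ss·Vd·(1−f)/f.
D = 13 × 57 × (1−f)/f ≈ 13 × 57 × 2.44790 ≈ 1813.89 mg.

1814 mg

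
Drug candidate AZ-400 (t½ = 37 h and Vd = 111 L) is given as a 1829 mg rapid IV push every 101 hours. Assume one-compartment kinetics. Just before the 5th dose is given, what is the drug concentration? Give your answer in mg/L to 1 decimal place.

f = (1/2)^(τ/t½) = (1/2)^(101/37) ≈ 0.1508.
C₀ = D/Vd = 1829/111 ≈ 16.477 mg/L.
Before the 5th dose, 4 doses have been given. Superposition: Cmin = C₀·(f + f² + … + f^4).
≈ 16.477 × (0.1508 + 0.0227 + 0.0034 + 0.0005) ≈ 16.477 × 0.1774 ≈ 2.923 mg/L.

2.9 mg/L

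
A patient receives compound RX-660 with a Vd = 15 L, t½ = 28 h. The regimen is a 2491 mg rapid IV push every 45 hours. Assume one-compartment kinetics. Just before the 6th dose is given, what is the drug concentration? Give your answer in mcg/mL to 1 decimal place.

80.8 mcg/mL

f = (1/2)^(τ/t½) = (1/2)^(45/28) ≈ 0.3282.
C₀ = D/Vd = 2491/15 ≈ 166.067 mcg/mL.
Before the 6th dose, 5 doses have been given. Superposition: Cmin = C₀·(f + f² + … + f^5).
≈ 166.067 × (0.3282 + 0.1077 + 0.0354 + 0.0116 + 0.0038) ≈ 166.067 × 0.4867 ≈ 80.825 mcg/mL.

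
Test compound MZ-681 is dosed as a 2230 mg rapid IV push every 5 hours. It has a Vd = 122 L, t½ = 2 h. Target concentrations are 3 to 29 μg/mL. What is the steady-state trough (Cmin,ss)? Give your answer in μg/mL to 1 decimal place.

3.9 μg/mL

k = ln2/t½ = ln2/2 ≈ 0.346574 h⁻¹; fraction remaining f = e^(−kτ) = e^(−0.346574×5) ≈ 0.1768.
At steady state, accumulation factor R = 1/(1 − e^(−kτ)) ≈ 1.2148.
Each bolus raises the concentration by D/Vd = 2230/122 ≈ 18.279 μg/mL.
Cmax,ss = C₀/(1 − f) ≈ 18.279/0.8232 ≈ 22.205 μg/mL.
Steady-state trough Cmin,ss = Cmax,ss·f ≈ 22.205 × 0.1768 ≈ 3.926 μg/mL.
Trough 3.9 μg/mL vs MEC 3 μg/mL: adequate.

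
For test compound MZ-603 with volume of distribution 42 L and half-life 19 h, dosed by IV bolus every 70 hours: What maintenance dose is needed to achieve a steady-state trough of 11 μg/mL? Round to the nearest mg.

τ/t½ = 70/19 ≈ 3.6842, so f = (1/2)^(70/19) ≈ 0.077793.
Cmin,ss = (D/Vd)·f/(1−f), so D = Cmin,ss·Vd·(1−f)/f.
D = 11 × 42 × (1−f)/f ≈ 11 × 42 × 11.85463 ≈ 5476.84 mg.

5477 mg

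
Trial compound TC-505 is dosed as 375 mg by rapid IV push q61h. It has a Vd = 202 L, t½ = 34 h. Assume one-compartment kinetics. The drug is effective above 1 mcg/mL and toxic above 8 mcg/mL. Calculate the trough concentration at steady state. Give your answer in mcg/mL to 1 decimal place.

τ/t½ = 61/34 ≈ 1.7941, so fraction remaining f = (1/2)^(61/34) ≈ 0.2883.
At steady state, accumulation factor R = 1/(1 − e^(−kτ)) ≈ 1.4051.
Each bolus raises the concentration by D/Vd = 375/202 ≈ 1.856 mcg/mL.
Cmax,ss = C₀/(1 − f) ≈ 1.856/0.7117 ≈ 2.608 mcg/mL.
One interval later, Cmin,ss = Cmax,ss·e^(−kτ) ≈ 2.608 × 0.2883 ≈ 0.752 mcg/mL.
Trough 0.8 mcg/mL vs MEC 1 mcg/mL: subtherapeutic.

0.8 mcg/mL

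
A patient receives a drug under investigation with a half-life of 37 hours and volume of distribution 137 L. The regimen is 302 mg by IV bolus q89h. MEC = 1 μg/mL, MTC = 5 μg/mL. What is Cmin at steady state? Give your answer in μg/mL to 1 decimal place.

Over one 89-h interval, 89/37 ≈ 2.4054 half-lives elapse, leaving f ≈ 0.1888 of each dose.
At steady state, accumulation factor R = 1/(1 − e^(−kτ)) ≈ 1.2327.
Single-dose peak C₀ = D/Vd = 302/137 ≈ 2.204 μg/mL.
Steady-state peak Cmax,ss = C₀·R ≈ 2.204 × 1.2327 ≈ 2.717 μg/mL.
One interval later, Cmin,ss = Cmax,ss·e^(−kτ) ≈ 2.717 × 0.1888 ≈ 0.513 μg/mL.
Trough 0.5 μg/mL vs MEC 1 μg/mL: subtherapeutic.

0.5 μg/mL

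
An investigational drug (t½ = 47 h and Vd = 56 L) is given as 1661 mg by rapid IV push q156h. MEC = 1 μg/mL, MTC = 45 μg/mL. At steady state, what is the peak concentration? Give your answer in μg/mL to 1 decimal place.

33.0 μg/mL

k = ln2/t½ = ln2/47 ≈ 0.014748 h⁻¹; fraction remaining f = e^(−kτ) = e^(−0.014748×156) ≈ 0.1002.
At steady state, accumulation factor R = 1/(1 − e^(−kτ)) ≈ 1.1114.
Single-dose peak C₀ = D/Vd = 1661/56 ≈ 29.661 μg/mL.
Steady-state peak Cmax,ss = C₀·R ≈ 29.661 × 1.1114 ≈ 32.965 μg/mL.
Peak 33.0 μg/mL vs MTC 45 μg/mL: below toxic threshold.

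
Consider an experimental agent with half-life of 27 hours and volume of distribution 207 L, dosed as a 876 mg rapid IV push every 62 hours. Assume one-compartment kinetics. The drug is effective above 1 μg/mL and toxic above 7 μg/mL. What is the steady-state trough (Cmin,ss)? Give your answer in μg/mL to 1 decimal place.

1.1 μg/mL

k = ln2/t½ = ln2/27 ≈ 0.025672 h⁻¹; fraction remaining f = e^(−kτ) = e^(−0.025672×62) ≈ 0.2036.
Accumulation ratio R = 1/(1 − f) ≈ 1/0.7964 ≈ 1.2557.
Each bolus raises the concentration by D/Vd = 876/207 ≈ 4.232 μg/mL.
Steady-state peak Cmax,ss = C₀·R ≈ 4.232 × 1.2557 ≈ 5.314 μg/mL.
Steady-state trough Cmin,ss = Cmax,ss·f ≈ 5.314 × 0.2036 ≈ 1.082 μg/mL.
Trough 1.1 μg/mL vs MEC 1 μg/mL: adequate.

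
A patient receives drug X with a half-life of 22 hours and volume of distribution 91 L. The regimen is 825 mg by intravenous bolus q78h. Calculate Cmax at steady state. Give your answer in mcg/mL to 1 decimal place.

k = ln2/t½ = ln2/22 ≈ 0.031507 h⁻¹; fraction remaining f = e^(−kτ) = e^(−0.031507×78) ≈ 0.0856.
At steady state, accumulation factor R = 1/(1 − e^(−kτ)) ≈ 1.0936.
Single-dose peak C₀ = D/Vd = 825/91 ≈ 9.066 mcg/mL.
Steady-state peak Cmax,ss = C₀·R ≈ 9.066 × 1.0936 ≈ 9.915 mcg/mL.

9.9 mcg/mL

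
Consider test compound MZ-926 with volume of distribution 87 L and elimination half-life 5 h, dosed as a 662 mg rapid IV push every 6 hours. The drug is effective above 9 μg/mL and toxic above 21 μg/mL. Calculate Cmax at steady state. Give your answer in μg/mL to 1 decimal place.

τ/t½ = 6/5 ≈ 1.2, so fraction remaining f = (1/2)^(6/5) ≈ 0.4353.
At steady state, accumulation factor R = 1/(1 − e^(−kτ)) ≈ 1.7709.
Each bolus raises the concentration by D/Vd = 662/87 ≈ 7.609 μg/mL.
Steady-state peak Cmax,ss = C₀·R ≈ 7.609 × 1.7709 ≈ 13.475 μg/mL.
Peak 13.5 μg/mL vs MTC 21 μg/mL: below toxic threshold.

13.5 μg/mL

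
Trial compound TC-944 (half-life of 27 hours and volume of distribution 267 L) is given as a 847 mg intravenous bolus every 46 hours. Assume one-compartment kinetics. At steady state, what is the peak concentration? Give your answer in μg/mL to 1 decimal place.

τ/t½ = 46/27 ≈ 1.7037, so fraction remaining f = (1/2)^(46/27) ≈ 0.3070.
Accumulation ratio R = 1/(1 − f) ≈ 1/0.6930 ≈ 1.4430.
Single-dose peak C₀ = D/Vd = 847/267 ≈ 3.172 μg/mL.
Steady-state peak Cmax,ss = C₀·R ≈ 3.172 × 1.4430 ≈ 4.577 μg/mL.

4.6 μg/mL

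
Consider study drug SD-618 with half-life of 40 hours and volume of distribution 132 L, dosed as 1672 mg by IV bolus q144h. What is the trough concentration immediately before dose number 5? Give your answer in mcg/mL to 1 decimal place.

1.1 mcg/mL

f = (1/2)^(τ/t½) = (1/2)^(144/40) ≈ 0.0825.
C₀ = D/Vd = 1672/132 ≈ 12.667 mcg/mL.
Before the 5th dose, 4 doses have been given. Superposition: Cmin = C₀·(f + f² + … + f^4).
≈ 12.667 × (0.0825 + 0.0068 + 0.0006 + 0.0000) ≈ 12.667 × 0.0899 ≈ 1.139 mcg/mL.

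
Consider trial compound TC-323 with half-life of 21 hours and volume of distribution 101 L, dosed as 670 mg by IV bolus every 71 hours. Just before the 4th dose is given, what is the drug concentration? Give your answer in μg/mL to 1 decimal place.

f = (1/2)^(τ/t½) = (1/2)^(71/21) ≈ 0.0960.
C₀ = D/Vd = 670/101 ≈ 6.634 μg/mL.
Before the 4th dose, 3 doses have been given. Superposition: Cmin = C₀·(f + f² + … + f^3).
≈ 6.634 × (0.0960 + 0.0092 + 0.0009) ≈ 6.634 × 0.1061 ≈ 0.704 μg/mL.

0.7 μg/mL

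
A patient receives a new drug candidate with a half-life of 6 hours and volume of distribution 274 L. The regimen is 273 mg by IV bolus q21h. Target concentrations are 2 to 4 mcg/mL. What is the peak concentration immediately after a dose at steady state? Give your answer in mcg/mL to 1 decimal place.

1.1 mcg/mL

τ/t½ = 21/6 ≈ 3.5, so fraction remaining f = (1/2)^(21/6) ≈ 0.0884.
At steady state, accumulation factor R = 1/(1 − e^(−kτ)) ≈ 1.0970.
Single-dose peak C₀ = D/Vd = 273/274 ≈ 0.996 mcg/mL.
Steady-state peak Cmax,ss = C₀·R ≈ 0.996 × 1.0970 ≈ 1.093 mcg/mL.
Peak 1.1 mcg/mL vs MTC 4 mcg/mL: below toxic threshold.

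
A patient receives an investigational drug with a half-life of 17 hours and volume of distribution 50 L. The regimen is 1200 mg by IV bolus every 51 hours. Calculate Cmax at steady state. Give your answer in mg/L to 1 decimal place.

27.4 mg/L

The dosing interval is 3 half-lives, so f = 2^(−3) = 0.125.
Accumulation ratio R = 1/(1 − f) = 1/0.875 = 8/7.
Single-dose peak C₀ = D/Vd = 1200/50 = 24 mg/L.
Steady-state peak Cmax,ss = C₀·R = 24 × 8/7 ≈ 27.429 mg/L.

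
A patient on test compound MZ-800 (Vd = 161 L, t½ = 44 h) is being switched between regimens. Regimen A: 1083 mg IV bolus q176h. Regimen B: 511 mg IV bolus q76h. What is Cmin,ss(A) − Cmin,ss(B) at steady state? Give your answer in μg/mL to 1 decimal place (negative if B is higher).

-0.9 μg/mL

Regimen A: f = (1/2)^(176/44) ≈ 0.0625; Cmin,ss = (1083/161)·f/(1−f) ≈ 0.448 μg/mL.
Regimen B: f = (1/2)^(76/44) ≈ 0.3020; Cmin,ss = (511/161)·f/(1−f) ≈ 1.373 μg/mL.
Difference ≈ 0.448 − 1.373 ≈ -0.925 μg/mL.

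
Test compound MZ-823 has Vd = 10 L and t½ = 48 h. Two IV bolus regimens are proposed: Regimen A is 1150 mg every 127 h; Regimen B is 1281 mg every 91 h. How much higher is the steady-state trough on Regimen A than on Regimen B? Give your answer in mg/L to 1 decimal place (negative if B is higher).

Regimen A: f = (1/2)^(127/48) ≈ 0.1598; Cmin,ss = (1150/10)·f/(1−f) ≈ 21.872 mg/L.
Regimen B: f = (1/2)^(91/48) ≈ 0.2687; Cmin,ss = (1281/10)·f/(1−f) ≈ 47.068 mg/L.
Difference ≈ 21.872 − 47.068 ≈ -25.196 mg/L.

-25.2 mg/L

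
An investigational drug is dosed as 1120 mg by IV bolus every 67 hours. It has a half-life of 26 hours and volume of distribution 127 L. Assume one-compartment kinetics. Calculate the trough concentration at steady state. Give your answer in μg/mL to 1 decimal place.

Over one 67-h interval, 67/26 ≈ 2.5769 half-lives elapse, leaving f ≈ 0.1676 of each dose.
At steady state, accumulation factor R = 1/(1 − e^(−kτ)) ≈ 1.2013.
Single-dose peak C₀ = D/Vd = 1120/127 ≈ 8.819 μg/mL.
Steady-state peak Cmax,ss = C₀·R ≈ 8.819 × 1.2013 ≈ 10.594 μg/mL.
Steady-state trough Cmin,ss = Cmax,ss·f ≈ 10.594 × 0.1676 ≈ 1.776 μg/mL.

1.8 μg/mL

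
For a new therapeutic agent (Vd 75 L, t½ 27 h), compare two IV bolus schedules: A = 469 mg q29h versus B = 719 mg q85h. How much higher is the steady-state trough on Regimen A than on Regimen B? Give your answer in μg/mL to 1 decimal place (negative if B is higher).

Regimen A: f = (1/2)^(29/27) ≈ 0.4750; Cmin,ss = (469/75)·f/(1−f) ≈ 5.658 μg/mL.
Regimen B: f = (1/2)^(85/27) ≈ 0.1128; Cmin,ss = (719/75)·f/(1−f) ≈ 1.219 μg/mL.
Difference ≈ 5.658 − 1.219 ≈ 4.439 μg/mL.

4.4 μg/mL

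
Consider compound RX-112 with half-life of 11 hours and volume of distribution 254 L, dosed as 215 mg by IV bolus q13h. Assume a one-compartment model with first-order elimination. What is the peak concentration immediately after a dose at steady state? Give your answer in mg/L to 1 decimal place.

1.5 mg/L

k = ln2/t½ = ln2/11 ≈ 0.063013 h⁻¹; fraction remaining f = e^(−kτ) = e^(−0.063013×13) ≈ 0.4408.
Accumulation ratio R = 1/(1 − f) ≈ 1/0.5592 ≈ 1.7883.
Single-dose peak C₀ = D/Vd = 215/254 ≈ 0.846 mg/L.
Steady-state peak Cmax,ss = C₀·R ≈ 0.846 × 1.7883 ≈ 1.513 mg/L.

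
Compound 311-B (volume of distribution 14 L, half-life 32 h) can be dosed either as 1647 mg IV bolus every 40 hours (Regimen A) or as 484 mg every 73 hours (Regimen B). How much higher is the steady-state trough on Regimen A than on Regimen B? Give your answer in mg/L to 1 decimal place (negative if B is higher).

76.4 mg/L

Regimen A: f = (1/2)^(40/32) ≈ 0.4204; Cmin,ss = (1647/14)·f/(1−f) ≈ 85.330 mg/L.
Regimen B: f = (1/2)^(73/32) ≈ 0.2057; Cmin,ss = (484/14)·f/(1−f) ≈ 8.953 mg/L.
Difference ≈ 85.330 − 8.953 ≈ 76.377 mg/L.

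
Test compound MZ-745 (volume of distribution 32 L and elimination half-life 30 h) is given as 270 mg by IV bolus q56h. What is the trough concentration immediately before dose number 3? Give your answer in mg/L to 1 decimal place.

2.9 mg/L

f = (1/2)^(τ/t½) = (1/2)^(56/30) ≈ 0.2742.
C₀ = D/Vd = 270/32 ≈ 8.438 mg/L.
Before the 3rd dose, 2 doses have been given. Superposition: Cmin = C₀·(f + f²).
≈ 8.438 × (0.2742 + 0.0752) ≈ 8.438 × 0.3494 ≈ 2.948 mg/L.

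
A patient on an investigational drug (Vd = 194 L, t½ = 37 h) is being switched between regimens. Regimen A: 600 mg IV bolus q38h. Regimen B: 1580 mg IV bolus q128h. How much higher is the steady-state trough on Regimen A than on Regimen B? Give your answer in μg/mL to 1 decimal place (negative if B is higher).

Regimen A: f = (1/2)^(38/37) ≈ 0.4907; Cmin,ss = (600/194)·f/(1−f) ≈ 2.980 μg/mL.
Regimen B: f = (1/2)^(128/37) ≈ 0.0909; Cmin,ss = (1580/194)·f/(1−f) ≈ 0.814 μg/mL.
Difference ≈ 2.980 − 0.814 ≈ 2.166 μg/mL.

2.2 μg/mL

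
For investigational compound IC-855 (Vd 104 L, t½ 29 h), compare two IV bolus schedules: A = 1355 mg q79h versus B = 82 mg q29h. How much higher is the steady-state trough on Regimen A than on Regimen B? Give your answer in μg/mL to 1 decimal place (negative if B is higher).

1.5 μg/mL

Regimen A: f = (1/2)^(79/29) ≈ 0.1513; Cmin,ss = (1355/104)·f/(1−f) ≈ 2.323 μg/mL.
Regimen B: f = (1/2)^(29/29) ≈ 0.5000; Cmin,ss = (82/104)·f/(1−f) ≈ 0.788 μg/mL.
Difference ≈ 2.323 − 0.788 ≈ 1.535 μg/mL.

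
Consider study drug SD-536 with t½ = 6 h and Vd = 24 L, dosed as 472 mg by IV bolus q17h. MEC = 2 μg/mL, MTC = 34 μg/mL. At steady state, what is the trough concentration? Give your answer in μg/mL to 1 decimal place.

3.2 μg/mL

Over one 17-h interval, 17/6 ≈ 2.8333 half-lives elapse, leaving f ≈ 0.1403 of each dose.
Single-dose peak C₀ = D/Vd = 472/24 ≈ 19.667 μg/mL.
Steady-state trough Cmin,ss = C₀·f/(1−f) ≈ 19.667 × 0.1403/0.8597 ≈ 3.210 μg/mL.
Trough 3.2 μg/mL vs MEC 2 μg/mL: adequate.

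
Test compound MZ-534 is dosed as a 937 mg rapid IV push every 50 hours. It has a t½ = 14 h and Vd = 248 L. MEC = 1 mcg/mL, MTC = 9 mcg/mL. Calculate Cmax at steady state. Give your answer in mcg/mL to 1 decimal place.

τ/t½ = 50/14 ≈ 3.5714, so fraction remaining f = (1/2)^(50/14) ≈ 0.0841.
Accumulation ratio R = 1/(1 − f) ≈ 1/0.9159 ≈ 1.0918.
Single-dose peak C₀ = D/Vd = 937/248 ≈ 3.778 mcg/mL.
Cmax,ss = C₀/(1 − f) ≈ 3.778/0.9159 ≈ 4.125 mcg/mL.
Peak 4.1 mcg/mL vs MTC 9 mcg/mL: below toxic threshold.

4.1 mcg/mL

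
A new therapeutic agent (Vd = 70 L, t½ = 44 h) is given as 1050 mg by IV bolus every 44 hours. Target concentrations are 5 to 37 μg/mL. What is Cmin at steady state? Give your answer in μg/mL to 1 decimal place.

15.0 μg/mL

The dosing interval is 1 half-life, so f = 2^(−1) = 0.5.
Accumulation ratio R = 1/(1 − f) = 1/0.5 = 2/1.
Single-dose peak C₀ = D/Vd = 1050/70 = 15 μg/mL.
Steady-state peak Cmax,ss = C₀·R = 15 × 2/1 ≈ 30.000 μg/mL.
Steady-state trough Cmin,ss = Cmax,ss·f ≈ 30.000 × 0.5 ≈ 15.000 μg/mL.
Trough 15.0 μg/mL vs MEC 5 μg/mL: adequate.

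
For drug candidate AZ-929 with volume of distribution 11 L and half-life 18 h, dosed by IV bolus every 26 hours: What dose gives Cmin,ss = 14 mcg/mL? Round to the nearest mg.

τ/t½ = 26/18 ≈ 1.4444, so f = (1/2)^(26/18) ≈ 0.367434.
Cmin,ss = (D/Vd)·f/(1−f), so D = Cmin,ss·Vd·(1−f)/f.
D = 14 × 11 × (1−f)/f ≈ 14 × 11 × 1.72158 ≈ 265.12 mg.

265 mg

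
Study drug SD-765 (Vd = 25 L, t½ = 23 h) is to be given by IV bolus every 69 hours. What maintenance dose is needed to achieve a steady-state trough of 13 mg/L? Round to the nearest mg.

τ/t½ = 69/23 ≈ 3, so f = (1/2)^(69/23) ≈ 0.125000.
Cmin,ss = (D/Vd)·f/(1−f), so D = Cmin,ss·Vd·(1−f)/f.
D = 13 × 25 × (1−f)/f ≈ 13 × 25 × 7.00000 ≈ 2275.00 mg.

2275 mg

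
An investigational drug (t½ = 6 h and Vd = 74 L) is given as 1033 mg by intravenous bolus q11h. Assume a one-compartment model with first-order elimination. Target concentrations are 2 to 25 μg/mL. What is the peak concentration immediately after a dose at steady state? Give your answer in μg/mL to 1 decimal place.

19.4 μg/mL

Over one 11-h interval, 11/6 ≈ 1.8333 half-lives elapse, leaving f ≈ 0.2806 of each dose.
At steady state, accumulation factor R = 1/(1 − e^(−kτ)) ≈ 1.3900.
Single-dose peak C₀ = D/Vd = 1033/74 ≈ 13.959 μg/mL.
Steady-state peak Cmax,ss = C₀·R ≈ 13.959 × 1.3900 ≈ 19.403 μg/mL.
Peak 19.4 μg/mL vs MTC 25 μg/mL: below toxic threshold.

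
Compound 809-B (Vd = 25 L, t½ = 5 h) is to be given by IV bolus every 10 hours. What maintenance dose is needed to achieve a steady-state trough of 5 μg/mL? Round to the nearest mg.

375 mg

τ/t½ = 10/5 ≈ 2, so f = (1/2)^(10/5) ≈ 0.250000.
Cmin,ss = (D/Vd)·f/(1−f), so D = Cmin,ss·Vd·(1−f)/f.
D = 5 × 25 × (1−f)/f ≈ 5 × 25 × 3.00000 ≈ 375.00 mg.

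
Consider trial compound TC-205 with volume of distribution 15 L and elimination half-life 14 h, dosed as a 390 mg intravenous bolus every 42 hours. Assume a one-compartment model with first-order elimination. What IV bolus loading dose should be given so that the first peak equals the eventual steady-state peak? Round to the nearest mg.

f = (1/2)^(42/14) ≈ 0.125000; accumulation ratio R = 1/(1−f) ≈ 1.14286.
Loading dose to hit Cmax,ss on first dose: D_load = D_maint·R ≈ 390 × 1.14286 ≈ 445.72 mg.

446 mg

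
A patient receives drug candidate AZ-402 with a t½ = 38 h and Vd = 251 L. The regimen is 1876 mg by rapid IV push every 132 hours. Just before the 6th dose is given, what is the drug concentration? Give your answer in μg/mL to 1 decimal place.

0.7 μg/mL

f = (1/2)^(τ/t½) = (1/2)^(132/38) ≈ 0.0900.
C₀ = D/Vd = 1876/251 ≈ 7.474 μg/mL.
Before the 6th dose, 5 doses have been given. Superposition: Cmin = C₀·(f + f² + … + f^5).
≈ 7.474 × (0.0900 + 0.0081 + 0.0007 + 0.0001 + 0.0000) ≈ 7.474 × 0.0989 ≈ 0.739 μg/mL.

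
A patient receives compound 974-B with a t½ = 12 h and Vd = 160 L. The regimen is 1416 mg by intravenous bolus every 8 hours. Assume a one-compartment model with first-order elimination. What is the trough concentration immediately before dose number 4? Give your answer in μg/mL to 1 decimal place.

11.3 μg/mL

f = (1/2)^(τ/t½) = (1/2)^(8/12) ≈ 0.6300.
C₀ = D/Vd = 1416/160 ≈ 8.850 μg/mL.
Before the 4th dose, 3 doses have been given. Superposition: Cmin = C₀·(f + f² + … + f^3).
≈ 8.850 × (0.6300 + 0.3969 + 0.2500) ≈ 8.850 × 1.2769 ≈ 11.301 μg/mL.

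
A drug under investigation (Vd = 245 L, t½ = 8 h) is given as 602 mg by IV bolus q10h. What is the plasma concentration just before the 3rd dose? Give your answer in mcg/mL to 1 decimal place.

1.5 mcg/mL

f = (1/2)^(τ/t½) = (1/2)^(10/8) ≈ 0.4204.
C₀ = D/Vd = 602/245 ≈ 2.457 mcg/mL.
Before the 3rd dose, 2 doses have been given. Superposition: Cmin = C₀·(f + f²).
≈ 2.457 × (0.4204 + 0.1767) ≈ 2.457 × 0.5971 ≈ 1.467 mcg/mL.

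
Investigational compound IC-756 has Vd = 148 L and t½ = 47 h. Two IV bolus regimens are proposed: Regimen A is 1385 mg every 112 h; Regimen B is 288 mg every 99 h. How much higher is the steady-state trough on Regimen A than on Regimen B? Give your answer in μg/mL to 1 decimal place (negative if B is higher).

Regimen A: f = (1/2)^(112/47) ≈ 0.1917; Cmin,ss = (1385/148)·f/(1−f) ≈ 2.219 μg/mL.
Regimen B: f = (1/2)^(99/47) ≈ 0.2322; Cmin,ss = (288/148)·f/(1−f) ≈ 0.588 μg/mL.
Difference ≈ 2.219 − 0.588 ≈ 1.631 μg/mL.

1.6 μg/mL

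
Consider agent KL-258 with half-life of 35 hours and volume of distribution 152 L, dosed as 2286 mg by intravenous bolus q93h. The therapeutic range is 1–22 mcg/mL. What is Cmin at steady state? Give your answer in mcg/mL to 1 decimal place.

2.8 mcg/mL

k = ln2/t½ = ln2/35 ≈ 0.019804 h⁻¹; fraction remaining f = e^(−kτ) = e^(−0.019804×93) ≈ 0.1585.
Single-dose peak C₀ = D/Vd = 2286/152 ≈ 15.039 mcg/mL.
Steady-state trough Cmin,ss = C₀·f/(1−f) ≈ 15.039 × 0.1585/0.8415 ≈ 2.833 mcg/mL.
Trough 2.8 mcg/mL vs MEC 1 mcg/mL: adequate.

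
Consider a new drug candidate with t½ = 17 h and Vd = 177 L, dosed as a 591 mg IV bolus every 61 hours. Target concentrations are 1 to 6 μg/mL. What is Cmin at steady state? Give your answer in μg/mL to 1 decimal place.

0.3 μg/mL

Over one 61-h interval, 61/17 ≈ 3.5882 half-lives elapse, leaving f ≈ 0.0831 of each dose.
Accumulation ratio R = 1/(1 − f) ≈ 1/0.9169 ≈ 1.0906.
Each bolus raises the concentration by D/Vd = 591/177 ≈ 3.339 μg/mL.
Steady-state peak Cmax,ss = C₀·R ≈ 3.339 × 1.0906 ≈ 3.642 μg/mL.
Steady-state trough Cmin,ss = Cmax,ss·f ≈ 3.642 × 0.0831 ≈ 0.303 μg/mL.
Trough 0.3 μg/mL vs MEC 1 μg/mL: subtherapeutic.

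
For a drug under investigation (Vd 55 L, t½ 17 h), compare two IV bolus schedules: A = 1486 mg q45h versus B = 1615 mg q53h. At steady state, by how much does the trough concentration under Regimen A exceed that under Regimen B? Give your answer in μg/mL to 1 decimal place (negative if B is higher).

Regimen A: f = (1/2)^(45/17) ≈ 0.1596; Cmin,ss = (1486/55)·f/(1−f) ≈ 5.131 μg/mL.
Regimen B: f = (1/2)^(53/17) ≈ 0.1152; Cmin,ss = (1615/55)·f/(1−f) ≈ 3.823 μg/mL.
Difference ≈ 5.131 − 3.823 ≈ 1.308 μg/mL.

1.3 μg/mL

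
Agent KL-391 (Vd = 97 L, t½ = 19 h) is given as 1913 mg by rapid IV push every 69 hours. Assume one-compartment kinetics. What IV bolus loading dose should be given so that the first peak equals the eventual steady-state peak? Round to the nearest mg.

f = (1/2)^(69/19) ≈ 0.080684; accumulation ratio R = 1/(1−f) ≈ 1.08777.
Loading dose to hit Cmax,ss on first dose: D_load = D_maint·R ≈ 1913 × 1.08777 ≈ 2080.90 mg.

2081 mg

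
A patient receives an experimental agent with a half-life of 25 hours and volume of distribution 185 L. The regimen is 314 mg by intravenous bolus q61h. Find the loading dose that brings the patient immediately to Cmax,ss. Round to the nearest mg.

385 mg

f = (1/2)^(61/25) ≈ 0.184284; accumulation ratio R = 1/(1−f) ≈ 1.22592.
Loading dose to hit Cmax,ss on first dose: D_load = D_maint·R ≈ 314 × 1.22592 ≈ 384.94 mg.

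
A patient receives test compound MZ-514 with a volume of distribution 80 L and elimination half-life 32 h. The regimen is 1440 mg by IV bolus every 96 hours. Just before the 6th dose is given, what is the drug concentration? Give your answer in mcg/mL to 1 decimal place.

2.6 mcg/mL

f = (1/2)^(τ/t½) = (1/2)^(96/32) ≈ 0.1250.
C₀ = D/Vd = 1440/80 ≈ 18.000 mcg/mL.
Before the 6th dose, 5 doses have been given. Superposition: Cmin = C₀·(f + f² + … + f^5).
≈ 18.000 × (0.1250 + 0.0156 + 0.0020 + 0.0002 + 0.0000) ≈ 18.000 × 0.1428 ≈ 2.570 mcg/mL.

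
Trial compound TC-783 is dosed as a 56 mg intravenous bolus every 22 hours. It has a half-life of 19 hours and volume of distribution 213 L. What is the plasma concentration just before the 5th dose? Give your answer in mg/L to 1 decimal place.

0.2 mg/L

f = (1/2)^(τ/t½) = (1/2)^(22/19) ≈ 0.4482.
C₀ = D/Vd = 56/213 ≈ 0.263 mg/L.
Before the 5th dose, 4 doses have been given. Superposition: Cmin = C₀·(f + f² + … + f^4).
≈ 0.263 × (0.4482 + 0.2009 + 0.0900 + 0.0404) ≈ 0.263 × 0.7795 ≈ 0.205 mg/L.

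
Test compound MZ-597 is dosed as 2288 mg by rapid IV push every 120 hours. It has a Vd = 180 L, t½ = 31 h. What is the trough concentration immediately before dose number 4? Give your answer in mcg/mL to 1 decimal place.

f = (1/2)^(τ/t½) = (1/2)^(120/31) ≈ 0.0683.
C₀ = D/Vd = 2288/180 ≈ 12.711 mcg/mL.
Before the 4th dose, 3 doses have been given. Superposition: Cmin = C₀·(f + f² + … + f^3).
≈ 12.711 × (0.0683 + 0.0047 + 0.0003) ≈ 12.711 × 0.0733 ≈ 0.932 mcg/mL.

0.9 mcg/mL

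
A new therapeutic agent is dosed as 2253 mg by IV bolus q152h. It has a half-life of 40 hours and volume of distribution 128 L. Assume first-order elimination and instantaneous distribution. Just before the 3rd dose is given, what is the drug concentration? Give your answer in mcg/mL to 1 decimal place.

f = (1/2)^(τ/t½) = (1/2)^(152/40) ≈ 0.0718.
C₀ = D/Vd = 2253/128 ≈ 17.602 mcg/mL.
Before the 3rd dose, 2 doses have been given. Superposition: Cmin = C₀·(f + f²).
≈ 17.602 × (0.0718 + 0.0052) ≈ 17.602 × 0.0770 ≈ 1.355 mcg/mL.

1.4 mcg/mL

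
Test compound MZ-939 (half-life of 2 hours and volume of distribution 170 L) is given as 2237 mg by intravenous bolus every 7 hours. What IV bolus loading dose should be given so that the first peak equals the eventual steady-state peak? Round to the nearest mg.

f = (1/2)^(7/2) ≈ 0.088388; accumulation ratio R = 1/(1−f) ≈ 1.09696.
Loading dose to hit Cmax,ss on first dose: D_load = D_maint·R ≈ 2237 × 1.09696 ≈ 2453.90 mg.

2454 mg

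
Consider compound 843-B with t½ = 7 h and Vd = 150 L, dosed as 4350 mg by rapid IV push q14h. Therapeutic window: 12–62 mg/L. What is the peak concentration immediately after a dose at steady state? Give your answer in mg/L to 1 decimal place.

τ = 14 h = 2 half-lives, so f = (1/2)^2 = 0.25.
Accumulation ratio R = 1/(1 − f) = 1/0.75 = 4/3.
Single-dose peak C₀ = D/Vd = 4350/150 = 29 mg/L.
Steady-state peak Cmax,ss = C₀·R = 29 × 4/3 ≈ 38.667 mg/L.
Peak 38.7 mg/L vs MTC 62 mg/L: below toxic threshold.

38.7 mg/L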